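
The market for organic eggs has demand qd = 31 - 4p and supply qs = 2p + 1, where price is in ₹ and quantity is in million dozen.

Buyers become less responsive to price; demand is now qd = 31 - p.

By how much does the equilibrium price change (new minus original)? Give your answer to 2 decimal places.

Initially, 31 - 4p = 2p + 1, so 30 = 6p and p = 5, q = 11.
The shock moves the curves to qd = 31 - p and qs = 2p + 1.
New equilibrium: 31 - p = 2p + 1 ⇒ 30 = 3p ⇒ p = 10, q = 21.
Δp = 10 − 5 = +5.00.

+5.00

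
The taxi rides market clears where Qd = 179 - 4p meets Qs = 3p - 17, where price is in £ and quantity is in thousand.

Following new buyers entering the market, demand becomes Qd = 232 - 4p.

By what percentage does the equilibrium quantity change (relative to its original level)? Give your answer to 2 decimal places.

+33.90

Initially, 179 - 4p = 3p - 17, so 196 = 7p and p = 28, Q = 67.
After the shift, demand is Qd = 232 - 4p and supply is Qs = 3p - 17.
New equilibrium: 232 - 4p = 3p - 17 ⇒ 249 = 7p ⇒ p = 249/7 ≈ 35.5714, Q = 628/7 ≈ 89.7143.
%ΔQ = (89.7143 − 67) / 67 × 100 = +33.90%.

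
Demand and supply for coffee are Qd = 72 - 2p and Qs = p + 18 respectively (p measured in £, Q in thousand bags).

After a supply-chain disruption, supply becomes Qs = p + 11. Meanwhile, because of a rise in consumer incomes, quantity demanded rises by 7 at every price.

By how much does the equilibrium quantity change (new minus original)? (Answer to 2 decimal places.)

-2.33

Solve the original market: 72 - 2p = p + 18, hence p = 18 and Q = 36.
The shock moves the curves to Qd = 79 - 2p and Qs = p + 11.
Equate the new curves: 79 - 2p = p + 11, giving 68 = 3p, p = 68/3 ≈ 22.6667, Q = 101/3 ≈ 33.6667.
ΔQ = 33.6667 − 36 = -2.33.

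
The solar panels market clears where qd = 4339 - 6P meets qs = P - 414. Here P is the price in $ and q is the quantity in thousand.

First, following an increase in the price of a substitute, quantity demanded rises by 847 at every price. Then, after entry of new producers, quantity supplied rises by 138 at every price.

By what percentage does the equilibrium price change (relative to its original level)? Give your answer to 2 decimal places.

Solve the original market: 4339 - 6P = P - 414, hence P = 679 and q = 265.
The shock moves the curves to qd = 5186 - 6P and qs = P - 276.
Setting them equal: 5186 - 6P = P - 276 → 5462 = 7P, so P = 5462/7 ≈ 780.2857 and q = 3530/7 ≈ 504.2857.
%ΔP = (780.2857 − 679) / 679 × 100 = +14.92%.

+14.92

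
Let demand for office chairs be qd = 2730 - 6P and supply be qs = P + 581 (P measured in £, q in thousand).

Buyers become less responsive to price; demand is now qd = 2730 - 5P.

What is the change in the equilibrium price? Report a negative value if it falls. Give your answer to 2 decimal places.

Original equilibrium: 2730 - 6P = P + 581 gives 2149 = 7P, so P = 307 and q = 888.
The new curves are qd = 2730 - 5P (demand) and qs = P + 581 (supply).
Clearing the new market: 2730 - 5P = P + 581, so P = 2149/6 ≈ 358.1667 and q = 5635/6 ≈ 939.1667.
ΔP = 358.1667 − 307 = +51.17.

+51.17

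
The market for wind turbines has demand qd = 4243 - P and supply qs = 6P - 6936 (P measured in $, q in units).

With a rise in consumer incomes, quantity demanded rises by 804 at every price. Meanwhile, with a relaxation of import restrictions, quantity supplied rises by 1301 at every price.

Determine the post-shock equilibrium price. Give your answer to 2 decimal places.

Before the shock: 4243 - P = 6P - 6936 ⇒ 11179 = 7P ⇒ P = 1597, q = 2646.
After the shift, demand is qd = 5047 - P and supply is qs = 6P - 5635.
New equilibrium: 5047 - P = 6P - 5635 ⇒ 10682 = 7P ⇒ P = 1526, q = 3521.

1526.00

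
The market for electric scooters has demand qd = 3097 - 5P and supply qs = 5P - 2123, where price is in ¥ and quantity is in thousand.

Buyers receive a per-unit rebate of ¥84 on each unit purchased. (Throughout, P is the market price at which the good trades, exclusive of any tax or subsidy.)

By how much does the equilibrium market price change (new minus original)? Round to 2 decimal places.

+42.00

Initially, 3097 - 5P = 5P - 2123, so 5220 = 10P and P = 522, q = 487.
Since buyers' out-of-pocket price is the market price minus the rebate, the effective demand curve becomes qd = 3517 - 5P.
Setting them equal: 3517 - 5P = 5P - 2123 → 5640 = 10P, so P = 564 and q = 697.
ΔP = 564 − 522 = +42.00.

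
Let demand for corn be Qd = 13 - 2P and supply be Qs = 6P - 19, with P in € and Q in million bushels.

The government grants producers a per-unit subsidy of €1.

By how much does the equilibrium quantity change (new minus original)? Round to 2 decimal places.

Original equilibrium: 13 - 2P = 6P - 19 gives 32 = 8P, so P = 4 and Q = 5.
Since sellers receive the price plus the subsidy, the effective supply curve becomes Qs = 6P - 13.
Equate the new curves: 13 - 2P = 6P - 13, giving 26 = 8P, P = 3.25, Q = 6.5.
ΔQ = 6.5 − 5 = +1.50.

+1.50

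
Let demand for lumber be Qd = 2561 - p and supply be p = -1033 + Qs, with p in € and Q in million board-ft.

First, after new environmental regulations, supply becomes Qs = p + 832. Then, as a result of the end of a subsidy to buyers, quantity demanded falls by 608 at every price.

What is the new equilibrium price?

560.5

Before the shock: 2561 - p = p + 1033 ⇒ 1528 = 2p ⇒ p = 764, Q = 1797.
After the shift, demand is Qd = 1953 - p and supply is Qs = p + 832.
Setting them equal: 1953 - p = p + 832 → 1121 = 2p, so p = 560.5 and Q = 1392.5.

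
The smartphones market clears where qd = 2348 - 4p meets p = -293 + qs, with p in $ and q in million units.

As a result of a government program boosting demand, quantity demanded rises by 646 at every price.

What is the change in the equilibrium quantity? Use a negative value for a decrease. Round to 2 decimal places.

+129.20

Original equilibrium: 2348 - 4p = p + 293 gives 2055 = 5p, so p = 411 and q = 704.
With the change applied: demand qd = 2994 - 4p, supply qs = p + 293.
Clearing the new market: 2994 - 4p = p + 293, so p = 540.2 and q = 833.2.
Δq = 833.2 − 704 = +129.20.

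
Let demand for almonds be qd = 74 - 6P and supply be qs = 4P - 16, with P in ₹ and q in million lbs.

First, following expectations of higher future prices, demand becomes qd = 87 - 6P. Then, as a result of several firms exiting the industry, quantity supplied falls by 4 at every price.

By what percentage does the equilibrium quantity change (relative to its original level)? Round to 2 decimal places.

Initially, 74 - 6P = 4P - 16, so 90 = 10P and P = 9, q = 20.
After the shift, demand is qd = 87 - 6P and supply is qs = 4P - 20.
Setting them equal: 87 - 6P = 4P - 20 → 107 = 10P, so P = 10.7 and q = 22.8.
%Δq = (22.8 − 20) / 20 × 100 = +14.00%.

+14.00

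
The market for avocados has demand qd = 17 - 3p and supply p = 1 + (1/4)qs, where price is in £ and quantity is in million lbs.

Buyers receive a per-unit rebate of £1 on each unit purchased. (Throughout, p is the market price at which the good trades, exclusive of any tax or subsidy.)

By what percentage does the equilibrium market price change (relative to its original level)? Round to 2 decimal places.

Original equilibrium: 17 - 3p = 4p - 4 gives 21 = 7p, so p = 3 and q = 8.
Since buyers' out-of-pocket price is the market price minus the rebate, the effective demand curve becomes qd = 20 - 3p.
Equate the new curves: 20 - 3p = 4p - 4, giving 24 = 7p, p = 24/7 ≈ 3.4286, q = 68/7 ≈ 9.7143.
%Δp = (3.4286 − 3) / 3 × 100 = +14.29%.

+14.29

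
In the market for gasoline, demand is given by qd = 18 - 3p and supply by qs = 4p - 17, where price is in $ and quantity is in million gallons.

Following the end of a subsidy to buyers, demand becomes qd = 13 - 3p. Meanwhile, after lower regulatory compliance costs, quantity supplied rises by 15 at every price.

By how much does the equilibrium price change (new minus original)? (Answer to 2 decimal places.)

-2.86

Solve the original market: 18 - 3p = 4p - 17, hence p = 5 and q = 3.
The shock moves the curves to qd = 13 - 3p and qs = 4p - 2.
Equate the new curves: 13 - 3p = 4p - 2, giving 15 = 7p, p = 15/7 ≈ 2.1429, q = 46/7 ≈ 6.5714.
Δp = 2.1429 − 5 = -2.86.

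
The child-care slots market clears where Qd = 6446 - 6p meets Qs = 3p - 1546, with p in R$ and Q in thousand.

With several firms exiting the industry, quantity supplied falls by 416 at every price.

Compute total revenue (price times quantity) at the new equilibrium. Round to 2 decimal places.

Before the shock: 6446 - 6p = 3p - 1546 ⇒ 7992 = 9p ⇒ p = 888, Q = 1118.
With the change applied: demand Qd = 6446 - 6p, supply Qs = 3p - 1962.
Clearing the new market: 6446 - 6p = 3p - 1962, so p = 8408/9 ≈ 934.2222 and Q = 2522/3 ≈ 840.6667.
New expenditure = 934.2222 × 840.6667 = 785369.48.

785369.48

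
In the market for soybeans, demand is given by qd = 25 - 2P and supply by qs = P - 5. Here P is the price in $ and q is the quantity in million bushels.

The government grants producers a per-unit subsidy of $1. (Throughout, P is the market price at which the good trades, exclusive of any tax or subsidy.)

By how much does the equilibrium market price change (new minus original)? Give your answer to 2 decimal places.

Initially, 25 - 2P = P - 5, so 30 = 3P and P = 10, q = 5.
Since sellers receive the price plus the subsidy, the effective supply curve becomes qs = P - 4.
Setting them equal: 25 - 2P = P - 4 → 29 = 3P, so P = 29/3 ≈ 9.6667 and q = 17/3 ≈ 5.6667.
ΔP = 9.6667 − 10 = -0.33.

-0.33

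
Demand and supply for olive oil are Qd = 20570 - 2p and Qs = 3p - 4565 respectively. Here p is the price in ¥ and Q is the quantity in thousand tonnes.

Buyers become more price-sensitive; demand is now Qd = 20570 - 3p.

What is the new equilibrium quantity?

Before the shock: 20570 - 2p = 3p - 4565 ⇒ 25135 = 5p ⇒ p = 5027, Q = 10516.
The new curves are Qd = 20570 - 3p (demand) and Qs = 3p - 4565 (supply).
New equilibrium: 20570 - 3p = 3p - 4565 ⇒ 25135 = 6p ⇒ p = 25135/6 ≈ 4189.1667, Q = 8002.5.

8002.5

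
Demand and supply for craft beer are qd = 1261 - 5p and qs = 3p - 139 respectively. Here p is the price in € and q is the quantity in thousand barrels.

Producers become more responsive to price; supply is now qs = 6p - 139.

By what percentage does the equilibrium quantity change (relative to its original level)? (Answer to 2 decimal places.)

+61.82

Before the shock: 1261 - 5p = 3p - 139 ⇒ 1400 = 8p ⇒ p = 175, q = 386.
With the change applied: demand qd = 1261 - 5p, supply qs = 6p - 139.
Setting them equal: 1261 - 5p = 6p - 139 → 1400 = 11p, so p = 1400/11 ≈ 127.2727 and q = 6871/11 ≈ 624.6364.
%Δq = (624.6364 − 386) / 386 × 100 = +61.82%.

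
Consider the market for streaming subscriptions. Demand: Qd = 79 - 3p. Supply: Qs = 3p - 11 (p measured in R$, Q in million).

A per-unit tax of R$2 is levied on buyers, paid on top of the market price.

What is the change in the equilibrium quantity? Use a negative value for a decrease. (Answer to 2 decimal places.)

Solve the original market: 79 - 3p = 3p - 11, hence p = 15 and Q = 34.
Since buyers pay the price plus the tax, the effective demand curve becomes Qd = 73 - 3p.
New equilibrium: 73 - 3p = 3p - 11 ⇒ 84 = 6p ⇒ p = 14, Q = 31.
ΔQ = 31 − 34 = -3.00.

-3.00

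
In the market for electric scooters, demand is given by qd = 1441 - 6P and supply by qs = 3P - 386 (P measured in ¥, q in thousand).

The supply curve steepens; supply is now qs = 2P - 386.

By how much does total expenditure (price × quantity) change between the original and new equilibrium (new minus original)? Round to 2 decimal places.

-29111.47

Solve the original market: 1441 - 6P = 3P - 386, hence P = 203 and q = 223.
The shock moves the curves to qd = 1441 - 6P and qs = 2P - 386.
Clearing the new market: 1441 - 6P = 2P - 386, so P = 228.375 and q = 70.75.
Expenditure moves from 203×223 = 45269 to 228.375×70.75 = 16157.53125; change = -29111.47.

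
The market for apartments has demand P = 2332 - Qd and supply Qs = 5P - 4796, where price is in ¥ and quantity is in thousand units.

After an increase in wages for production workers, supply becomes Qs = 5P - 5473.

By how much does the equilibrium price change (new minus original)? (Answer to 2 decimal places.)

Before the shock: 2332 - P = 5P - 4796 ⇒ 7128 = 6P ⇒ P = 1188, Q = 1144.
The new curves are Qd = 2332 - P (demand) and Qs = 5P - 5473 (supply).
Equate the new curves: 2332 - P = 5P - 5473, giving 7805 = 6P, P = 7805/6 ≈ 1300.8333, Q = 6187/6 ≈ 1031.1667.
ΔP = 1300.8333 − 1188 = +112.83.

+112.83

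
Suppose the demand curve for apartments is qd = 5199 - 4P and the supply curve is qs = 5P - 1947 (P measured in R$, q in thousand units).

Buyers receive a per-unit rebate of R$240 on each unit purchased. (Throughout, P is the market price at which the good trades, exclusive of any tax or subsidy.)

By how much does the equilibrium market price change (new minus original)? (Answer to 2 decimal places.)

+106.67

Solve the original market: 5199 - 4P = 5P - 1947, hence P = 794 and q = 2023.
Since buyers' out-of-pocket price is the market price minus the rebate, the effective demand curve becomes qd = 6159 - 4P.
Clearing the new market: 6159 - 4P = 5P - 1947, so P = 2702/3 ≈ 900.6667 and q = 7669/3 ≈ 2556.3333.
ΔP = 900.6667 − 794 = +106.67.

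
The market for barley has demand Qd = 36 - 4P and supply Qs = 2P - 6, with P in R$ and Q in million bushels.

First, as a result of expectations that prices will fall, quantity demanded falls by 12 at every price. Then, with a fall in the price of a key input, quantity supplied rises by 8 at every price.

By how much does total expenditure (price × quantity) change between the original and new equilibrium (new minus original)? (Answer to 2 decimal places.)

Original equilibrium: 36 - 4P = 2P - 6 gives 42 = 6P, so P = 7 and Q = 8.
The new curves are Qd = 24 - 4P (demand) and Qs = 2P + 2 (supply).
Setting them equal: 24 - 4P = 2P + 2 → 22 = 6P, so P = 11/3 ≈ 3.6667 and Q = 28/3 ≈ 9.3333.
Expenditure moves from 7×8 = 56 to 3.6667×9.3333 = 34.2222; change = -21.78.

-21.78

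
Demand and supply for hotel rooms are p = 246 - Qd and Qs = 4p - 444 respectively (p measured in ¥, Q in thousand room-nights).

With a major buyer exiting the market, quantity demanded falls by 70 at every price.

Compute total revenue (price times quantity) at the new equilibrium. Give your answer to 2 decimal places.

6448.00

Initially, 246 - p = 4p - 444, so 690 = 5p and p = 138, Q = 108.
After the shift, demand is Qd = 176 - p and supply is Qs = 4p - 444.
Setting them equal: 176 - p = 4p - 444 → 620 = 5p, so p = 124 and Q = 52.
New expenditure = 124 × 52 = 6448.00.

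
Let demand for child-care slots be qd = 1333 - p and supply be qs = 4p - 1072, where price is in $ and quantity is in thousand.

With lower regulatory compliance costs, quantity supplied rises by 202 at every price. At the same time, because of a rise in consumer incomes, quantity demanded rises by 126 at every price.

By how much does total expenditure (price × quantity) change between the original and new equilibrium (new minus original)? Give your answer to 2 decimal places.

Initially, 1333 - p = 4p - 1072, so 2405 = 5p and p = 481, q = 852.
The shock moves the curves to qd = 1459 - p and qs = 4p - 870.
Equate the new curves: 1459 - p = 4p - 870, giving 2329 = 5p, p = 465.8, q = 993.2.
Expenditure moves from 481×852 = 409812 to 465.8×993.2 = 462632.56; change = +52820.56.

+52820.56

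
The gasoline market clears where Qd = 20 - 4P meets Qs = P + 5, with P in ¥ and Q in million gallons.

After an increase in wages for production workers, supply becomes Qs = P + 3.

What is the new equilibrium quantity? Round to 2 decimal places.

6.40

Before the shock: 20 - 4P = P + 5 ⇒ 15 = 5P ⇒ P = 3, Q = 8.
The new curves are Qd = 20 - 4P (demand) and Qs = P + 3 (supply).
Equate the new curves: 20 - 4P = P + 3, giving 17 = 5P, P = 3.4, Q = 6.4.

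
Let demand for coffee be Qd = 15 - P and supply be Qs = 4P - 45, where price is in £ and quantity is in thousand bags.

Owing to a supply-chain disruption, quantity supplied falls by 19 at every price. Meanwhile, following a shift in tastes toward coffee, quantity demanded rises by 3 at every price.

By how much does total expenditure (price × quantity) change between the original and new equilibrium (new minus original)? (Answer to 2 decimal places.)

Solve the original market: 15 - P = 4P - 45, hence P = 12 and Q = 3.
The shock moves the curves to Qd = 18 - P and Qs = 4P - 64.
New equilibrium: 18 - P = 4P - 64 ⇒ 82 = 5P ⇒ P = 16.4, Q = 1.6.
Expenditure moves from 12×3 = 36 to 16.4×1.6 = 26.24; change = -9.76.

-9.76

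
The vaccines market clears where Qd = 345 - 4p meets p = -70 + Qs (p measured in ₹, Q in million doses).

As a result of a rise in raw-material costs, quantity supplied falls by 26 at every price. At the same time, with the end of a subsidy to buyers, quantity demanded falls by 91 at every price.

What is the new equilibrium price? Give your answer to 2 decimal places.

Original equilibrium: 345 - 4p = p + 70 gives 275 = 5p, so p = 55 and Q = 125.
With the change applied: demand Qd = 254 - 4p, supply Qs = p + 44.
Equate the new curves: 254 - 4p = p + 44, giving 210 = 5p, p = 42, Q = 86.

42.00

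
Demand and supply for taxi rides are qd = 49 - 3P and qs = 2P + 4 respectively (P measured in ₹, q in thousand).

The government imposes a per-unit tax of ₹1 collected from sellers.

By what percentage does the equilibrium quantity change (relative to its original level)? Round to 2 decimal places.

Before the shock: 49 - 3P = 2P + 4 ⇒ 45 = 5P ⇒ P = 9, q = 22.
Since sellers keep the price net of the tax, the effective supply curve becomes qs = 2P + 2.
New equilibrium: 49 - 3P = 2P + 2 ⇒ 47 = 5P ⇒ P = 9.4, q = 20.8.
%Δq = (20.8 − 22) / 22 × 100 = -5.45%.

-5.45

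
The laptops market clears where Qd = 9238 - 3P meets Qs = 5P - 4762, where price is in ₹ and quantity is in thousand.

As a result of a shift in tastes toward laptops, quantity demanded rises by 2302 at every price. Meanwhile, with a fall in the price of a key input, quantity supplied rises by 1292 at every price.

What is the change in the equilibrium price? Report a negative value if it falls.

+126.25

Before the shock: 9238 - 3P = 5P - 4762 ⇒ 14000 = 8P ⇒ P = 1750, Q = 3988.
After the shift, demand is Qd = 11540 - 3P and supply is Qs = 5P - 3470.
Equate the new curves: 11540 - 3P = 5P - 3470, giving 15010 = 8P, P = 1876.25, Q = 5911.25.
ΔP = 1876.25 − 1750 = +126.25.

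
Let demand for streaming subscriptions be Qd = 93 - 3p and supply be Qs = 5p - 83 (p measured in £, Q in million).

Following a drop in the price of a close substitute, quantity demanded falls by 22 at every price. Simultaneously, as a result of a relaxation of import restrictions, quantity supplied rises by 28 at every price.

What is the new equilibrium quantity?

23.75

Original equilibrium: 93 - 3p = 5p - 83 gives 176 = 8p, so p = 22 and Q = 27.
After the shift, demand is Qd = 71 - 3p and supply is Qs = 5p - 55.
New equilibrium: 71 - 3p = 5p - 55 ⇒ 126 = 8p ⇒ p = 15.75, Q = 23.75.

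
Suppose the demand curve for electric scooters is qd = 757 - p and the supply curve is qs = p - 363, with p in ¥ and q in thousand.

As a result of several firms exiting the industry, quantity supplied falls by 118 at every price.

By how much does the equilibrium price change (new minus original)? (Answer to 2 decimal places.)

+59.00

Before the shock: 757 - p = p - 363 ⇒ 1120 = 2p ⇒ p = 560, q = 197.
After the shift, demand is qd = 757 - p and supply is qs = p - 481.
Equate the new curves: 757 - p = p - 481, giving 1238 = 2p, p = 619, q = 138.
Δp = 619 − 560 = +59.00.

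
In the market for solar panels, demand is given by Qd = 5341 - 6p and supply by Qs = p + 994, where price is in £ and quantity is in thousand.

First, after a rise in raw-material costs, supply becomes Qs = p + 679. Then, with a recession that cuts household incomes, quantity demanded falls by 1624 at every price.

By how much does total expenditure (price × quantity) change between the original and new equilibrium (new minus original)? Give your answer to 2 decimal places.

Before the shock: 5341 - 6p = p + 994 ⇒ 4347 = 7p ⇒ p = 621, Q = 1615.
After the shift, demand is Qd = 3717 - 6p and supply is Qs = p + 679.
Clearing the new market: 3717 - 6p = p + 679, so p = 434 and Q = 1113.
Expenditure moves from 621×1615 = 1002915 to 434×1113 = 483042; change = -519873.00.

-519873.00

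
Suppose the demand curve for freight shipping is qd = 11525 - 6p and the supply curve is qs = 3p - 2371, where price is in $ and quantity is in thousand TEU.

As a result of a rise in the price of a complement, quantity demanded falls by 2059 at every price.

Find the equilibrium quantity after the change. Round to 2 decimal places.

Before the shock: 11525 - 6p = 3p - 2371 ⇒ 13896 = 9p ⇒ p = 1544, q = 2261.
The shock moves the curves to qd = 9466 - 6p and qs = 3p - 2371.
New equilibrium: 9466 - 6p = 3p - 2371 ⇒ 11837 = 9p ⇒ p = 11837/9 ≈ 1315.2222, q = 4724/3 ≈ 1574.6667.

1574.67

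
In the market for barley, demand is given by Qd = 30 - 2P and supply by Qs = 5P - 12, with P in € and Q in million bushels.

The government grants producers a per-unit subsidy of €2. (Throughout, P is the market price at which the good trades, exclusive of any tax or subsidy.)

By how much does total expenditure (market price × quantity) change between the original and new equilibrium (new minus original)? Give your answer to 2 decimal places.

Solve the original market: 30 - 2P = 5P - 12, hence P = 6 and Q = 18.
Since sellers receive the price plus the subsidy, the effective supply curve becomes Qs = 5P - 2.
Clearing the new market: 30 - 2P = 5P - 2, so P = 32/7 ≈ 4.5714 and Q = 146/7 ≈ 20.8571.
Expenditure moves from 6×18 = 108 to 4.5714×20.8571 = 95.3469; change = -12.65.

-12.65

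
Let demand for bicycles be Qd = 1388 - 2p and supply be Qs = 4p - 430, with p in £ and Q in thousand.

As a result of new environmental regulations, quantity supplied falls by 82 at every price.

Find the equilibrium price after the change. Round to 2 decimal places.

Before the shock: 1388 - 2p = 4p - 430 ⇒ 1818 = 6p ⇒ p = 303, Q = 782.
The new curves are Qd = 1388 - 2p (demand) and Qs = 4p - 512 (supply).
New equilibrium: 1388 - 2p = 4p - 512 ⇒ 1900 = 6p ⇒ p = 950/3 ≈ 316.6667, Q = 2264/3 ≈ 754.6667.

316.67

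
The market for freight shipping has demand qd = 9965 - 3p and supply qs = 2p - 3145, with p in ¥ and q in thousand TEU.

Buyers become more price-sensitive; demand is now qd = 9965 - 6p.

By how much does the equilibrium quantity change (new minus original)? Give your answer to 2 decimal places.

-1966.50

Solve the original market: 9965 - 3p = 2p - 3145, hence p = 2622 and q = 2099.
The shock moves the curves to qd = 9965 - 6p and qs = 2p - 3145.
Setting them equal: 9965 - 6p = 2p - 3145 → 13110 = 8p, so p = 1638.75 and q = 132.5.
Δq = 132.5 − 2099 = -1966.50.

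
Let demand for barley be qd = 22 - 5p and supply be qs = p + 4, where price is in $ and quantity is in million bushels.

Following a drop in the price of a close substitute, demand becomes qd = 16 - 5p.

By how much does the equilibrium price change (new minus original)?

Before the shock: 22 - 5p = p + 4 ⇒ 18 = 6p ⇒ p = 3, q = 7.
After the shift, demand is qd = 16 - 5p and supply is qs = p + 4.
New equilibrium: 16 - 5p = p + 4 ⇒ 12 = 6p ⇒ p = 2, q = 6.
Δp = 2 − 3 = -1.

-1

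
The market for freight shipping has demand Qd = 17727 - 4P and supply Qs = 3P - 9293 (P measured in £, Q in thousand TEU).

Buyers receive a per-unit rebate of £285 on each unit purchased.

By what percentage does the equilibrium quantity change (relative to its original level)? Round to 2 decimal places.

Initially, 17727 - 4P = 3P - 9293, so 27020 = 7P and P = 3860, Q = 2287.
Since buyers' out-of-pocket price is the market price minus the rebate, the effective demand curve becomes Qd = 18867 - 4P.
Equate the new curves: 18867 - 4P = 3P - 9293, giving 28160 = 7P, P = 28160/7 ≈ 4022.8571, Q = 19429/7 ≈ 2775.5714.
%ΔQ = (2775.5714 − 2287) / 2287 × 100 = +21.36%.

+21.36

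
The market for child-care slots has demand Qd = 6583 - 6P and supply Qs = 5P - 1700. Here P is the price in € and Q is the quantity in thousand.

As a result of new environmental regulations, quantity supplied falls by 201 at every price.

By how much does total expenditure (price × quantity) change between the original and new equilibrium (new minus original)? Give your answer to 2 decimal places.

Initially, 6583 - 6P = 5P - 1700, so 8283 = 11P and P = 753, Q = 2065.
With the change applied: demand Qd = 6583 - 6P, supply Qs = 5P - 1901.
New equilibrium: 6583 - 6P = 5P - 1901 ⇒ 8484 = 11P ⇒ P = 8484/11 ≈ 771.2727, Q = 21509/11 ≈ 1955.3636.
Expenditure moves from 753×2065 = 1554945 to 771.2727×1955.3636 = 1508118.6446; change = -46826.36.

-46826.36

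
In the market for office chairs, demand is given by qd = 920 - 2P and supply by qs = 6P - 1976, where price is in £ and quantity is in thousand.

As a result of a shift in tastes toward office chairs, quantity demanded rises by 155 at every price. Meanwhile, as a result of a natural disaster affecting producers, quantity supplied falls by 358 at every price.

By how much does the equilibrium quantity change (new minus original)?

Before the shock: 920 - 2P = 6P - 1976 ⇒ 2896 = 8P ⇒ P = 362, q = 196.
With the change applied: demand qd = 1075 - 2P, supply qs = 6P - 2334.
Setting them equal: 1075 - 2P = 6P - 2334 → 3409 = 8P, so P = 426.125 and q = 222.75.
Δq = 222.75 − 196 = +26.75.

+26.75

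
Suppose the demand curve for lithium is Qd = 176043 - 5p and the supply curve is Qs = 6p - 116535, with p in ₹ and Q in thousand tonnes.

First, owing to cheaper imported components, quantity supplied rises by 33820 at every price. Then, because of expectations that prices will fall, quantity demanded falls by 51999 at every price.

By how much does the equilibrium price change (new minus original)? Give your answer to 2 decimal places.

Initially, 176043 - 5p = 6p - 116535, so 292578 = 11p and p = 26598, Q = 43053.
The shock moves the curves to Qd = 124044 - 5p and Qs = 6p - 82715.
Equate the new curves: 124044 - 5p = 6p - 82715, giving 206759 = 11p, p = 206759/11 ≈ 18796.2727, Q = 330689/11 ≈ 30062.6364.
Δp = 18796.2727 − 26598 = -7801.73.

-7801.73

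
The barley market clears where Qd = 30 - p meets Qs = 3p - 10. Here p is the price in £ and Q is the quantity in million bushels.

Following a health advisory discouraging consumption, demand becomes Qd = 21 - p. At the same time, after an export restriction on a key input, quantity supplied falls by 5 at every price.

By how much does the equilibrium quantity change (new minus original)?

Before the shock: 30 - p = 3p - 10 ⇒ 40 = 4p ⇒ p = 10, Q = 20.
The shock moves the curves to Qd = 21 - p and Qs = 3p - 15.
Setting them equal: 21 - p = 3p - 15 → 36 = 4p, so p = 9 and Q = 12.
ΔQ = 12 − 20 = -8.

-8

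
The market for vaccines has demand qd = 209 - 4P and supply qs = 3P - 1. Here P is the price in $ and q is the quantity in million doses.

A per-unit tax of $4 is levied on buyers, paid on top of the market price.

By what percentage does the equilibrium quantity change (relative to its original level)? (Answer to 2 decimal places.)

Initially, 209 - 4P = 3P - 1, so 210 = 7P and P = 30, q = 89.
Since buyers pay the price plus the tax, the effective demand curve becomes qd = 193 - 4P.
New equilibrium: 193 - 4P = 3P - 1 ⇒ 194 = 7P ⇒ P = 194/7 ≈ 27.7143, q = 575/7 ≈ 82.1429.
%Δq = (82.1429 − 89) / 89 × 100 = -7.70%.

-7.70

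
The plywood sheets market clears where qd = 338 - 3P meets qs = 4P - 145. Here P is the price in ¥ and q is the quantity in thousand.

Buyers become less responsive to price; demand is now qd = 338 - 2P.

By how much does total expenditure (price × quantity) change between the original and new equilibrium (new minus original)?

+5209.5

Original equilibrium: 338 - 3P = 4P - 145 gives 483 = 7P, so P = 69 and q = 131.
With the change applied: demand qd = 338 - 2P, supply qs = 4P - 145.
Equate the new curves: 338 - 2P = 4P - 145, giving 483 = 6P, P = 80.5, q = 177.
Expenditure moves from 69×131 = 9039 to 80.5×177 = 14248.5; change = +5209.5.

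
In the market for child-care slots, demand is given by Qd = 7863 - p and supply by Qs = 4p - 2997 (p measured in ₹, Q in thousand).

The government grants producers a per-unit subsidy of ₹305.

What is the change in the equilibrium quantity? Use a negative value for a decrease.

+244

Solve the original market: 7863 - p = 4p - 2997, hence p = 2172 and Q = 5691.
Since sellers receive the price plus the subsidy, the effective supply curve becomes Qs = 4p - 1777.
Clearing the new market: 7863 - p = 4p - 1777, so p = 1928 and Q = 5935.
ΔQ = 5935 − 5691 = +244.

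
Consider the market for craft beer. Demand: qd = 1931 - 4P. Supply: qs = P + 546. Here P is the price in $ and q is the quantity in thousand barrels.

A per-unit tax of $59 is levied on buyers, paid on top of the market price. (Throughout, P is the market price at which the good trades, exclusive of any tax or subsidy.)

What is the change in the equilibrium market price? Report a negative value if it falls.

-47.2

Solve the original market: 1931 - 4P = P + 546, hence P = 277 and q = 823.
Since buyers pay the price plus the tax, the effective demand curve becomes qd = 1695 - 4P.
Setting them equal: 1695 - 4P = P + 546 → 1149 = 5P, so P = 229.8 and q = 775.8.
ΔP = 229.8 − 277 = -47.2.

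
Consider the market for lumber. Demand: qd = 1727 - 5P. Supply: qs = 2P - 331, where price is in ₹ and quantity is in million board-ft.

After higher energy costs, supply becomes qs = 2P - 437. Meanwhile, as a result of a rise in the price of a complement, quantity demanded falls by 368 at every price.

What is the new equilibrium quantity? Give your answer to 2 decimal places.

Initially, 1727 - 5P = 2P - 331, so 2058 = 7P and P = 294, q = 257.
After the shift, demand is qd = 1359 - 5P and supply is qs = 2P - 437.
Setting them equal: 1359 - 5P = 2P - 437 → 1796 = 7P, so P = 1796/7 ≈ 256.5714 and q = 533/7 ≈ 76.1429.

76.14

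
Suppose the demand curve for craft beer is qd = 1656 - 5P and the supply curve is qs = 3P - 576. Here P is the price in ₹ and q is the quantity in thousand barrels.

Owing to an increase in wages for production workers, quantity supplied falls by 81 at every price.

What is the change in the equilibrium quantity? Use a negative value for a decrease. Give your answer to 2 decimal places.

-50.63

Original equilibrium: 1656 - 5P = 3P - 576 gives 2232 = 8P, so P = 279 and q = 261.
With the change applied: demand qd = 1656 - 5P, supply qs = 3P - 657.
New equilibrium: 1656 - 5P = 3P - 657 ⇒ 2313 = 8P ⇒ P = 289.125, q = 210.375.
Δq = 210.375 − 261 = -50.63.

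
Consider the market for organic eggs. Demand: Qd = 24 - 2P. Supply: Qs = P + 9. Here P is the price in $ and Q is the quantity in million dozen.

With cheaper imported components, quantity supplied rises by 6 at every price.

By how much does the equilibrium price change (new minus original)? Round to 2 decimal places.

Original equilibrium: 24 - 2P = P + 9 gives 15 = 3P, so P = 5 and Q = 14.
The shock moves the curves to Qd = 24 - 2P and Qs = P + 15.
New equilibrium: 24 - 2P = P + 15 ⇒ 9 = 3P ⇒ P = 3, Q = 18.
ΔP = 3 − 5 = -2.00.

-2.00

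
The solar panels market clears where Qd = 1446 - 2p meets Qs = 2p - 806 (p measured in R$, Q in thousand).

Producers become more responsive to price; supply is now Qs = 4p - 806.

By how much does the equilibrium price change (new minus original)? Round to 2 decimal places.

Before the shock: 1446 - 2p = 2p - 806 ⇒ 2252 = 4p ⇒ p = 563, Q = 320.
The shock moves the curves to Qd = 1446 - 2p and Qs = 4p - 806.
Equate the new curves: 1446 - 2p = 4p - 806, giving 2252 = 6p, p = 1126/3 ≈ 375.3333, Q = 2086/3 ≈ 695.3333.
Δp = 375.3333 − 563 = -187.67.

-187.67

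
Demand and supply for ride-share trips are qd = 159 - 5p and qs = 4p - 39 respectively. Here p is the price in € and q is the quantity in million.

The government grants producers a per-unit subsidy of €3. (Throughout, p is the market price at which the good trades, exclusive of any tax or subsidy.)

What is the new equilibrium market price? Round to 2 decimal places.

Initially, 159 - 5p = 4p - 39, so 198 = 9p and p = 22, q = 49.
Since sellers receive the price plus the subsidy, the effective supply curve becomes qs = 4p - 27.
Setting them equal: 159 - 5p = 4p - 27 → 186 = 9p, so p = 62/3 ≈ 20.6667 and q = 167/3 ≈ 55.6667.

20.67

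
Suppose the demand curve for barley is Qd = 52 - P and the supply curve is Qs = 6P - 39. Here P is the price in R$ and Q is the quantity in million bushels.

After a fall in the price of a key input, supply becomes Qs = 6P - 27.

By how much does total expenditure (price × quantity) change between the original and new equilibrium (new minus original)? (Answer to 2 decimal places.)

-47.51

Solve the original market: 52 - P = 6P - 39, hence P = 13 and Q = 39.
The new curves are Qd = 52 - P (demand) and Qs = 6P - 27 (supply).
Clearing the new market: 52 - P = 6P - 27, so P = 79/7 ≈ 11.2857 and Q = 285/7 ≈ 40.7143.
Expenditure moves from 13×39 = 507 to 11.2857×40.7143 = 459.4898; change = -47.51.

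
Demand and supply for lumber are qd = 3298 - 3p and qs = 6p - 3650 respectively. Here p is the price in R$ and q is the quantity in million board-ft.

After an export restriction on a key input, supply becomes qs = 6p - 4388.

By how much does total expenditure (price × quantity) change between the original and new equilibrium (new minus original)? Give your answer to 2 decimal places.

-129560.00

Original equilibrium: 3298 - 3p = 6p - 3650 gives 6948 = 9p, so p = 772 and q = 982.
After the shift, demand is qd = 3298 - 3p and supply is qs = 6p - 4388.
Setting them equal: 3298 - 3p = 6p - 4388 → 7686 = 9p, so p = 854 and q = 736.
Expenditure moves from 772×982 = 758104 to 854×736 = 628544; change = -129560.00.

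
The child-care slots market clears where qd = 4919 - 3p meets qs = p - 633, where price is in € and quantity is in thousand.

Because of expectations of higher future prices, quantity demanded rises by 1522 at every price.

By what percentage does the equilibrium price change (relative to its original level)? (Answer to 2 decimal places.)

+27.41

Before the shock: 4919 - 3p = p - 633 ⇒ 5552 = 4p ⇒ p = 1388, q = 755.
After the shift, demand is qd = 6441 - 3p and supply is qs = p - 633.
Clearing the new market: 6441 - 3p = p - 633, so p = 1768.5 and q = 1135.5.
%Δp = (1768.5 − 1388) / 1388 × 100 = +27.41%.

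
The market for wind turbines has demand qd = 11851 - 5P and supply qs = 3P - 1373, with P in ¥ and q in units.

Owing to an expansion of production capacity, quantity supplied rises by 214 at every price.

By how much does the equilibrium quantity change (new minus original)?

+133.75

Before the shock: 11851 - 5P = 3P - 1373 ⇒ 13224 = 8P ⇒ P = 1653, q = 3586.
The shock moves the curves to qd = 11851 - 5P and qs = 3P - 1159.
Equate the new curves: 11851 - 5P = 3P - 1159, giving 13010 = 8P, P = 1626.25, q = 3719.75.
Δq = 3719.75 − 3586 = +133.75.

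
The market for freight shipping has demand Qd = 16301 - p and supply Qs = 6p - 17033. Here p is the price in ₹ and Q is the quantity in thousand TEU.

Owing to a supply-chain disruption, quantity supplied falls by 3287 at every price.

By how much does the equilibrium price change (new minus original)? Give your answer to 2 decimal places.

Before the shock: 16301 - p = 6p - 17033 ⇒ 33334 = 7p ⇒ p = 4762, Q = 11539.
After the shift, demand is Qd = 16301 - p and supply is Qs = 6p - 20320.
Clearing the new market: 16301 - p = 6p - 20320, so p = 36621/7 ≈ 5231.5714 and Q = 77486/7 ≈ 11069.4286.
Δp = 5231.5714 − 4762 = +469.57.

+469.57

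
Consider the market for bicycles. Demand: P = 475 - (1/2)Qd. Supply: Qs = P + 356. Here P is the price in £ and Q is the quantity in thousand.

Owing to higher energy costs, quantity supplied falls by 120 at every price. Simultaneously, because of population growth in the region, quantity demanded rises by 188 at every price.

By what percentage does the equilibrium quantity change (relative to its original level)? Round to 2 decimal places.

Initially, 950 - 2P = P + 356, so 594 = 3P and P = 198, Q = 554.
With the change applied: demand Qd = 1138 - 2P, supply Qs = P + 236.
Setting them equal: 1138 - 2P = P + 236 → 902 = 3P, so P = 902/3 ≈ 300.6667 and Q = 1610/3 ≈ 536.6667.
%ΔQ = (536.6667 − 554) / 554 × 100 = -3.13%.

-3.13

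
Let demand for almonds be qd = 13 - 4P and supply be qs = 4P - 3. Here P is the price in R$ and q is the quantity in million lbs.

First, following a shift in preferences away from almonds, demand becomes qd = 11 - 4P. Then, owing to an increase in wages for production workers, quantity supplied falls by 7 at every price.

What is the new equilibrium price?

2.625

Original equilibrium: 13 - 4P = 4P - 3 gives 16 = 8P, so P = 2 and q = 5.
After the shift, demand is qd = 11 - 4P and supply is qs = 4P - 10.
Clearing the new market: 11 - 4P = 4P - 10, so P = 2.625 and q = 0.5.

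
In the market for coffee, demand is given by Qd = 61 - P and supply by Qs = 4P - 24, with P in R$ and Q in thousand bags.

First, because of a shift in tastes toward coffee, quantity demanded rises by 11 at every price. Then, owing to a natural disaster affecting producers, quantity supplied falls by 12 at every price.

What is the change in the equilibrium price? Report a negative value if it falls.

Original equilibrium: 61 - P = 4P - 24 gives 85 = 5P, so P = 17 and Q = 44.
The shock moves the curves to Qd = 72 - P and Qs = 4P - 36.
Clearing the new market: 72 - P = 4P - 36, so P = 21.6 and Q = 50.4.
ΔP = 21.6 − 17 = +4.6.

+4.6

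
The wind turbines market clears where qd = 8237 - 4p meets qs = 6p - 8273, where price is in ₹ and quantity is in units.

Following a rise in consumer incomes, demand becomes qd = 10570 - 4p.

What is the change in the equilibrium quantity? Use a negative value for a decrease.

+1399.8

Initially, 8237 - 4p = 6p - 8273, so 16510 = 10p and p = 1651, q = 1633.
After the shift, demand is qd = 10570 - 4p and supply is qs = 6p - 8273.
Equate the new curves: 10570 - 4p = 6p - 8273, giving 18843 = 10p, p = 1884.3, q = 3032.8.
Δq = 3032.8 − 1633 = +1399.8.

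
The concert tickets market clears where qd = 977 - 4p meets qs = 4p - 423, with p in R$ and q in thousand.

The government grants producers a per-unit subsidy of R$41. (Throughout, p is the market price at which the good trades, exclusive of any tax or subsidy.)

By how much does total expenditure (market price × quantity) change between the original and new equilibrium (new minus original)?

+6990.5

Before the shock: 977 - 4p = 4p - 423 ⇒ 1400 = 8p ⇒ p = 175, q = 277.
Since sellers receive the price plus the subsidy, the effective supply curve becomes qs = 4p - 259.
Equate the new curves: 977 - 4p = 4p - 259, giving 1236 = 8p, p = 154.5, q = 359.
Expenditure moves from 175×277 = 48475 to 154.5×359 = 55465.5; change = +6990.5.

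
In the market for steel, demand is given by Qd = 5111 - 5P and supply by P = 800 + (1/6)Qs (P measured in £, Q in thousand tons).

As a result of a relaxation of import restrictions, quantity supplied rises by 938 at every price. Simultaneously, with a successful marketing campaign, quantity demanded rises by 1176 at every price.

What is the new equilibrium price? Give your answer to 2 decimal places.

922.64

Original equilibrium: 5111 - 5P = 6P - 4800 gives 9911 = 11P, so P = 901 and Q = 606.
With the change applied: demand Qd = 6287 - 5P, supply Qs = 6P - 3862.
Equate the new curves: 6287 - 5P = 6P - 3862, giving 10149 = 11P, P = 10149/11 ≈ 922.6364, Q = 18412/11 ≈ 1673.8182.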